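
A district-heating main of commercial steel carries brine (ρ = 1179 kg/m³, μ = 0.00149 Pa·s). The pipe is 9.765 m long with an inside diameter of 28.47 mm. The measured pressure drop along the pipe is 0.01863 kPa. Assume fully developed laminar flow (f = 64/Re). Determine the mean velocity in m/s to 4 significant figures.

V ≈ 0.03243 m/s

For laminar flow, f = 64/Re with Re = ρVD/μ, so Darcy-Weisbach reduces to ΔP = 32μLV/D². Solving for V: V = ΔP·D²/(32μL) = 18.63·(0.02847)²/(32·0.00149·9.765) = 0.03243 m/s.
Check: Re = ρVD/μ = 1179·0.03243·0.02847/0.00149 = 730.6 < 2300, so the laminar assumption holds.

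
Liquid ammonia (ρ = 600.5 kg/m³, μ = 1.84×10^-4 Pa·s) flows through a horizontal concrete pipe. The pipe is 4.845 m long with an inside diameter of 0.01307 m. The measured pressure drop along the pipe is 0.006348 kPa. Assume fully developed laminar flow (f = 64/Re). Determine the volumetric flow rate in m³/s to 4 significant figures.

Q ≈ 5.100×10^-6 m³/s

For laminar flow, f = 64/Re with Re = ρVD/μ, so Darcy-Weisbach reduces to ΔP = 32μLV/D². Solving for V: V = ΔP·D²/(32μL) = 6.348·(0.01307)²/(32·0.000184·4.845) = 0.03801 m/s.
Check: Re = ρVD/μ = 600.5·0.03801·0.01307/0.000184 = 1621 < 2300, so the laminar assumption holds.
Q = V·A = 0.03801·(π/4·0.01307²) = 5.1e-06 m³/s = 5.100×10^-6 m³/s.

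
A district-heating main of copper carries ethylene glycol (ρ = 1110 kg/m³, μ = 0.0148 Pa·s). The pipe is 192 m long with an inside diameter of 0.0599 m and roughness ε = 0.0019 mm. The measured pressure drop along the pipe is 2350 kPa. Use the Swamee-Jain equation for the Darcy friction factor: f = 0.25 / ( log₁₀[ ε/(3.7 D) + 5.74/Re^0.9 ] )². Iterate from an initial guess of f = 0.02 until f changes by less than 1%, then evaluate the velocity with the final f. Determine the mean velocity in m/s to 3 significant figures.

V ≈ 7.62 m/s

Rearranging Darcy-Weisbach: V = √(2·ΔP·D/(f·L·ρ)). With ε/D = 1.9e-06/0.0599 = 3.17e-05, iterate starting from f = 0.02:
  f = 0.02 → V = √(2·2.35e+06·0.0599/(0.02·192·1110)) = 8.127 m/s; Re = ρVD/μ = 3.651e+04; f → 0.02242
  f = 0.02242 → V = 7.675 m/s; Re = 3.448e+04; f → 0.02272
  f = 0.02272 → V = 7.625 m/s; Re = 3.426e+04; f → 0.02276
Converged (Δf/f < 1%). With the final f = 0.02276: V = √(2·2.35e+06·0.0599/(0.02276·192·1110)) = 7.619 m/s.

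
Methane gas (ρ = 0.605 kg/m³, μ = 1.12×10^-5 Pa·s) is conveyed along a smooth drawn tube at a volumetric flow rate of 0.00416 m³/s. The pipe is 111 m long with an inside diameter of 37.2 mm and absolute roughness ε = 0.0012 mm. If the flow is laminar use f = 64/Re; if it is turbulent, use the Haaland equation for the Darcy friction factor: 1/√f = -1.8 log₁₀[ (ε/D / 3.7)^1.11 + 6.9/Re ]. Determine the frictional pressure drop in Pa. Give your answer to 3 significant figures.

ΔP ≈ 440 Pa

Cross-sectional area A = πD²/4 = π(0.0372)²/4 = 0.001087 m²; mean velocity V = Q/A = 0.00416/0.001087 = 3.828 m/s.
Reynolds number Re = ρVD/μ = 0.605 · 3.828 · 0.0372 / 1.12e-05 = 7691.
Re > 4000 → turbulent. Relative roughness ε/D = 1.2e-06/0.0372 = 3.23e-05. Haaland: 1/√f = -1.8 log₁₀[(3.23e-05/3.7)^1.11 + 6.9/7691] = -1.8 log₁₀[2.42e-06 + 0.000897] = 5.483, so f = 0.03327.
Darcy-Weisbach: ΔP = f(L/D)(ρV²/2) = 0.03327·(111/0.0372)·(0.605·3.828²/2) = 0.03327·2984·4.432 = 439.9 Pa.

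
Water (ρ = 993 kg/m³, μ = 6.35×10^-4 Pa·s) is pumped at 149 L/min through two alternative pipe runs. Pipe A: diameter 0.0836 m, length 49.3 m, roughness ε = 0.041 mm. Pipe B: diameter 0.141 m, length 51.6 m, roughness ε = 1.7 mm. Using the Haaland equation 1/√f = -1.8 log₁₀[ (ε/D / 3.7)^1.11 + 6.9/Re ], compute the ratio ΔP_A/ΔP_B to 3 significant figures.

Pipe A: V = Q/A = 0.002483/0.005489 = 0.4524 m/s; Re = 5.914e+04; ε/D = 0.00049; Haaland → f = 0.02161; ΔP_A = f(L/D)(ρV²/2) = 1295 Pa.
Pipe B: V = Q/A = 0.002483/0.01561 = 0.159 m/s; Re = 3.507e+04; ε/D = 0.0121; Haaland → f = 0.04191; ΔP_B = f(L/D)(ρV²/2) = 192.6 Pa.
ΔP_A/ΔP_B = 1295/192.6 = 6.72.

ΔP_A/ΔP_B ≈ 6.72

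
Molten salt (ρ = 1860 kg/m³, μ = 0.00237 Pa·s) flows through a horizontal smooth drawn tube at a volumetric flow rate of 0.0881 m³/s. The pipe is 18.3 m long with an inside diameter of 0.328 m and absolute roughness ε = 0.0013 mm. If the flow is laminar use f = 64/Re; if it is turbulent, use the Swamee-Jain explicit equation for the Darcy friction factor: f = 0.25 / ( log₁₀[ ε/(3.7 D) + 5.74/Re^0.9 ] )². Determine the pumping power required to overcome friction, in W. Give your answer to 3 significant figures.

P ≈ 73.2 W

Cross-sectional area A = πD²/4 = π(0.328)²/4 = 0.0845 m²; mean velocity V = Q/A = 0.0881/0.0845 = 1.043 m/s.
Reynolds number Re = ρVD/μ = 1860 · 1.043 · 0.328 / 0.00237 = 2.684e+05.
Re > 4000 → turbulent. Relative roughness ε/D = 1.3e-06/0.328 = 3.96e-06. Swamee-Jain: f = 0.25/(log₁₀[3.96e-06/3.7 + 5.74/2.684e+05^0.9])² = 0.25/(log₁₀[1.07e-06 + 7.46e-05])² = 0.25/(-4.121)² = 0.01472.
Darcy-Weisbach: ΔP = f(L/D)(ρV²/2) = 0.01472·(18.3/0.328)·(1860·1.043²/2) = 0.01472·55.79·1011 = 830.5 Pa.
Pumping power P = QΔP = 0.0881·830.5 = 73.16 W = 73.2 W.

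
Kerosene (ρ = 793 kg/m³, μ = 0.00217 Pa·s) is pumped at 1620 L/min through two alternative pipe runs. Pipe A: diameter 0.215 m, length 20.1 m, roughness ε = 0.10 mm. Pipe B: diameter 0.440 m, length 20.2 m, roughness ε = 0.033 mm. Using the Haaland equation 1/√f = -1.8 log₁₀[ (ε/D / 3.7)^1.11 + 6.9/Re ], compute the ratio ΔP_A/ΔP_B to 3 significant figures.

Pipe A: V = Q/A = 0.027/0.03631 = 0.7437 m/s; Re = 5.843e+04; ε/D = 0.000465; Haaland → f = 0.02157; ΔP_A = f(L/D)(ρV²/2) = 442.2 Pa.
Pipe B: V = Q/A = 0.027/0.1521 = 0.1776 m/s; Re = 2.855e+04; ε/D = 7.5e-05; Haaland → f = 0.02374; ΔP_B = f(L/D)(ρV²/2) = 13.62 Pa.
ΔP_A/ΔP_B = 442.2/13.62 = 32.5.

ΔP_A/ΔP_B ≈ 32.5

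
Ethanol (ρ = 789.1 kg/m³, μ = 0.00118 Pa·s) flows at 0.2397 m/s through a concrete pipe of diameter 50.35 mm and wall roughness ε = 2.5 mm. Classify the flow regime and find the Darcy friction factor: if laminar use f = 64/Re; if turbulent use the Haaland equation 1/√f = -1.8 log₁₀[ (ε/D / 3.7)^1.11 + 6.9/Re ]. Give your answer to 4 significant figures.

Re = ρVD/μ = 789.1·0.2397·0.05035/0.00118 = 8071.
Re > 4000 → turbulent. ε/D = 0.0025/0.05035 = 0.0497; Haaland: 1/√f = -1.8 log₁₀[0.00835 + 0.000855] = 3.665, so f = 0.07446.

f ≈ 0.07446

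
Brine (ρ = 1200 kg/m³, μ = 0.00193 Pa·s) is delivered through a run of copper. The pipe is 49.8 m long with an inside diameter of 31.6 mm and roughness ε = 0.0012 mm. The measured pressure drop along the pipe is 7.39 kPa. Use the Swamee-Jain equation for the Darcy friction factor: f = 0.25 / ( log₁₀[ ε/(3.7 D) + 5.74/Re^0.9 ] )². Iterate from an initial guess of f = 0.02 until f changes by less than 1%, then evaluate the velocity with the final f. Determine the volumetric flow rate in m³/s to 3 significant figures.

Rearranging Darcy-Weisbach: V = √(2·ΔP·D/(f·L·ρ)). With ε/D = 1.2e-06/0.0316 = 3.8e-05, iterate starting from f = 0.02:
  f = 0.02 → V = √(2·7390·0.0316/(0.02·49.8·1200)) = 0.6251 m/s; Re = ρVD/μ = 1.228e+04; f → 0.02937
  f = 0.02937 → V = 0.5159 m/s; Re = 1.014e+04; f → 0.03093
  f = 0.03093 → V = 0.5027 m/s; Re = 9877; f → 0.03114
Converged (Δf/f < 1%). With the final f = 0.03114: V = √(2·7390·0.0316/(0.03114·49.8·1200)) = 0.5009 m/s.
Q = V·A = 0.5009·(π/4·0.0316²) = 0.0003929 m³/s = 3.93×10^-4 m³/s.

Q ≈ 3.93×10^-4 m³/s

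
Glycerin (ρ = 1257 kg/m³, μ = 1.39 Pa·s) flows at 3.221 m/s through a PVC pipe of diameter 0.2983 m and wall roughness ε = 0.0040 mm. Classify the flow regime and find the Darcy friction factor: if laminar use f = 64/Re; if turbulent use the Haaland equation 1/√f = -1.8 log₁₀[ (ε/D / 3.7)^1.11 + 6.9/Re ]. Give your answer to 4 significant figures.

Re = ρVD/μ = 1257·3.221·0.2983/1.39 = 868.9.
Re < 2300 → laminar, so f = 64/Re = 0.07366 (roughness is irrelevant in laminar flow).

f ≈ 0.07366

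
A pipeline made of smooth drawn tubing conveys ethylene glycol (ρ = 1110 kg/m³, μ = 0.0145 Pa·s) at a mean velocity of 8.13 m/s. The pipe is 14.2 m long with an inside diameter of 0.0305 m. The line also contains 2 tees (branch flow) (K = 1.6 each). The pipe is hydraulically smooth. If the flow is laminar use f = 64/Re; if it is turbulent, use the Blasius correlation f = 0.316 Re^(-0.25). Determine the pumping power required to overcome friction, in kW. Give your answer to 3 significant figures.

P ≈ 3.43 kW

Reynolds number Re = ρVD/μ = 1110 · 8.13 · 0.0305 / 0.0145 = 1.898e+04.
Re > 4000 → turbulent. Smooth-pipe (Blasius): f = 0.316 Re^(-0.25) = 0.316/(1.898e+04)^0.25 = 0.02692.
Total minor-loss coefficient ΣK = 2·1.6 = 3.2.
ΔP = [f·L/D + ΣK]·(ρV²/2) = [0.02692·14.2/0.0305 + 3.2]·(1110·8.13²/2) = [12.53 + 3.2]·3.668e+04 = 5.772e+05 Pa.
Q = V·A = 8.13·0.0007306 = 0.00594 m³/s.
Pumping power P = QΔP = 0.00594·5.772e+05 = 3428 W = 3.43 kW.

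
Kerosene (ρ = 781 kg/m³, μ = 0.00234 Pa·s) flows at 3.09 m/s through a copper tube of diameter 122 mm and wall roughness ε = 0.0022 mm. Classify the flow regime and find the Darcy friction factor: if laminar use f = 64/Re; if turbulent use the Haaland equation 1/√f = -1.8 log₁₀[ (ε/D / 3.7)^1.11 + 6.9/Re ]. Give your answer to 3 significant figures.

Re = ρVD/μ = 781·3.09·0.122/0.00234 = 1.258e+05.
Re > 4000 → turbulent. ε/D = 2.2e-06/0.122 = 1.8e-05; Haaland: 1/√f = -1.8 log₁₀[1.27e-06 + 5.48e-05] = 7.652, so f = 0.01708.

f ≈ 0.0171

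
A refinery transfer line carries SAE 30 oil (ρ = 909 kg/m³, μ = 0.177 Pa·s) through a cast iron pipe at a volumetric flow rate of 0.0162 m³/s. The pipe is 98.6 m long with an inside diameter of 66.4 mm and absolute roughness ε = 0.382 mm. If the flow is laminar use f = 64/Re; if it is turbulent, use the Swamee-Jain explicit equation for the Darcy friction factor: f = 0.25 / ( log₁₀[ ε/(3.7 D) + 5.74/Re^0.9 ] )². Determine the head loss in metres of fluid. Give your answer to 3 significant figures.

Cross-sectional area A = πD²/4 = π(0.0664)²/4 = 0.003463 m²; mean velocity V = Q/A = 0.0162/0.003463 = 4.678 m/s.
Reynolds number Re = ρVD/μ = 909 · 4.678 · 0.0664 / 0.177 = 1595.
Re < 2300 → laminar flow, so f = 64/Re = 64/1595 = 0.04012 (the turbulent correlation is not needed).
Darcy-Weisbach: ΔP = f(L/D)(ρV²/2) = 0.04012·(98.6/0.0664)·(909·4.678²/2) = 0.04012·1485·9947 = 5.926e+05 Pa.
Head loss h_f = ΔP/(ρg) = 5.926e+05/(909·9.81) = 66.5 m.

h_f ≈ 66.5 m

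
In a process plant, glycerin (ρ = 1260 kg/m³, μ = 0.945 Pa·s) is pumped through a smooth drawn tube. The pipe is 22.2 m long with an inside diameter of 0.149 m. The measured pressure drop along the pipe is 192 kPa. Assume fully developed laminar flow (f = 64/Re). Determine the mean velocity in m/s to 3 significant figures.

V ≈ 6.35 m/s

For laminar flow, f = 64/Re with Re = ρVD/μ, so Darcy-Weisbach reduces to ΔP = 32μLV/D². Solving for V: V = ΔP·D²/(32μL) = 1.92e+05·(0.149)²/(32·0.945·22.2) = 6.349 m/s.
Check: Re = ρVD/μ = 1260·6.349·0.149/0.945 = 1261 < 2300, so the laminar assumption holds.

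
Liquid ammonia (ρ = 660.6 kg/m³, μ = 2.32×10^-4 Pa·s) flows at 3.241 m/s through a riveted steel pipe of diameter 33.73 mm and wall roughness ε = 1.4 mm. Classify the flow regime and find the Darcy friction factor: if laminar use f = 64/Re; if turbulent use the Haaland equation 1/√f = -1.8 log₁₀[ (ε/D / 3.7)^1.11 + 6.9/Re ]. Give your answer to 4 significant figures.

f ≈ 0.06596

Re = ρVD/μ = 660.6·3.241·0.03373/0.000232 = 3.113e+05.
Re > 4000 → turbulent. ε/D = 0.0014/0.03373 = 0.0415; Haaland: 1/√f = -1.8 log₁₀[0.00685 + 2.22e-05] = 3.894, so f = 0.06596.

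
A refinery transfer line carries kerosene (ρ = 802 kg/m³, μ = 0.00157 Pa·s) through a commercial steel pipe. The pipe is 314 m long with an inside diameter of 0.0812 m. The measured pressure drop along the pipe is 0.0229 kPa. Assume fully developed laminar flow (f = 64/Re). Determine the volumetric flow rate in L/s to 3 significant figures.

For laminar flow, f = 64/Re with Re = ρVD/μ, so Darcy-Weisbach reduces to ΔP = 32μLV/D². Solving for V: V = ΔP·D²/(32μL) = 22.9·(0.0812)²/(32·0.00157·314) = 0.009571 m/s.
Check: Re = ρVD/μ = 802·0.009571·0.0812/0.00157 = 397 < 2300, so the laminar assumption holds.
Q = V·A = 0.009571·(π/4·0.0812²) = 4.956e-05 m³/s = 0.0496 L/s.

Q ≈ 0.0496 L/s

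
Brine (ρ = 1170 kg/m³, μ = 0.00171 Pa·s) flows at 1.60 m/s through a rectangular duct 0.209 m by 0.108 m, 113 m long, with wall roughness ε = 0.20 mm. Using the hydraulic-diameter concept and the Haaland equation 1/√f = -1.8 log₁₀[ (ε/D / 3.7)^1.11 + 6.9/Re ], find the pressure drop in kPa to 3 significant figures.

ΔP ≈ 26.9 kPa

Hydraulic diameter D_h = 4A/P = 4·(0.209·0.108)/(2·(0.209+0.108)) = 0.09029/0.634 = 0.1424 m.
Re = ρVD_h/μ = 1170·1.6·0.1424/0.00171 = 1.559e+05.
ε/D_h = 0.0002/0.1424 = 0.0014; Haaland gives 1/√f = -1.8 log₁₀[0.00016+4.43e-05] = 6.643, so f = 0.02266.
ΔP = f(L/D_h)(ρV²/2) = 0.02266·113/0.1424·1498 = 2.693e+04 Pa.
ΔP = 26.9 kPa.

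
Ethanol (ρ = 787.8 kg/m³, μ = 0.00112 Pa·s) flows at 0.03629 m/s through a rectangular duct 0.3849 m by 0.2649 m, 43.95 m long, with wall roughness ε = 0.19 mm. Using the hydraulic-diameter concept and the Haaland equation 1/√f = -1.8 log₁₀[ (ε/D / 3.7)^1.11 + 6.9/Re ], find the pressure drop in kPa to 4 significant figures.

ΔP ≈ 0.002435 kPa

Hydraulic diameter D_h = 4A/P = 4·(0.3849·0.2649)/(2·(0.3849+0.2649)) = 0.4078/1.3 = 0.3138 m.
Re = ρVD_h/μ = 787.8·0.03629·0.3138/0.00112 = 8011.
ε/D_h = 0.00019/0.3138 = 0.000605; Haaland gives 1/√f = -1.8 log₁₀[6.27e-05+0.000861] = 5.462, so f = 0.03352.
ΔP = f(L/D_h)(ρV²/2) = 0.03352·43.95/0.3138·0.5188 = 2.435 Pa.
ΔP = 0.002435 kPa.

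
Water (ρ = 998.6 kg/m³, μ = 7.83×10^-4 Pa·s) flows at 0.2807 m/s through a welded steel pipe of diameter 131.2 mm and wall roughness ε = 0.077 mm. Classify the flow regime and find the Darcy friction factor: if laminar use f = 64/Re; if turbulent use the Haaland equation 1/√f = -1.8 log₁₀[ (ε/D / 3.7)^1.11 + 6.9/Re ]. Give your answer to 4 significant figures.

Re = ρVD/μ = 998.6·0.2807·0.1312/0.000783 = 4.697e+04.
Re > 4000 → turbulent. ε/D = 7.7e-05/0.1312 = 0.000587; Haaland: 1/√f = -1.8 log₁₀[6.06e-05 + 0.000147] = 6.629, so f = 0.02275.

f ≈ 0.02275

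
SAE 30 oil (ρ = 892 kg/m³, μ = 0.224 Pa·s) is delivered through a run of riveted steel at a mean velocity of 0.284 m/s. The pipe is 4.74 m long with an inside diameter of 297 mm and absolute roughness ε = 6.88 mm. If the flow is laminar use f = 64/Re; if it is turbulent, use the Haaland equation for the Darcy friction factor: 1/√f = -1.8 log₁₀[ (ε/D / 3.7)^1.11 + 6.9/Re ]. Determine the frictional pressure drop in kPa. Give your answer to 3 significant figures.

ΔP ≈ 0.109 kPa

Reynolds number Re = ρVD/μ = 892 · 0.284 · 0.297 / 0.224 = 335.9.
Re < 2300 → laminar flow, so f = 64/Re = 64/335.9 = 0.1905 (the turbulent correlation is not needed).
Darcy-Weisbach: ΔP = f(L/D)(ρV²/2) = 0.1905·(4.74/0.297)·(892·0.284²/2) = 0.1905·15.96·35.97 = 109.4 Pa.
ΔP = 109.4 Pa = 0.109 kPa.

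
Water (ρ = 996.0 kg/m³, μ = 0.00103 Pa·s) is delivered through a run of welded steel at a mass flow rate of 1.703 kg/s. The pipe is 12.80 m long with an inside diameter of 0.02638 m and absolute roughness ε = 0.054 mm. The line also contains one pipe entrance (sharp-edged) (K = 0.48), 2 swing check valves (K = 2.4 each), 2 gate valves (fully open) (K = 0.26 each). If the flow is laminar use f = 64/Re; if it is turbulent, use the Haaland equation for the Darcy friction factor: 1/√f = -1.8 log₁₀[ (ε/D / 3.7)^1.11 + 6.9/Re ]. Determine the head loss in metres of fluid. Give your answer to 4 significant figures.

A = πD²/4 = π(0.02638)²/4 = 0.0005466 m²; mean velocity V = ṁ/(ρA) = 1.703/(996 · 0.0005466) = 3.128 m/s.
Reynolds number Re = ρVD/μ = 996 · 3.128 · 0.02638 / 0.00103 = 7.98e+04.
Re > 4000 → turbulent. Relative roughness ε/D = 5.4e-05/0.02638 = 0.00205. Haaland: 1/√f = -1.8 log₁₀[(0.00205/3.7)^1.11 + 6.9/7.98e+04] = -1.8 log₁₀[0.000242 + 8.65e-05] = 6.269, so f = 0.02544.
Total minor-loss coefficient ΣK = 1·0.48 + 2·2.4 + 2·0.26 = 5.8.
ΔP = [f·L/D + ΣK]·(ρV²/2) = [0.02544·12.8/0.02638 + 5.8]·(996·3.128²/2) = [12.35 + 5.8]·4874 = 8.844e+04 Pa.
Head loss h_f = ΔP/(ρg) = 8.844e+04/(996·9.81) = 9.051 m.

h_f ≈ 9.051 m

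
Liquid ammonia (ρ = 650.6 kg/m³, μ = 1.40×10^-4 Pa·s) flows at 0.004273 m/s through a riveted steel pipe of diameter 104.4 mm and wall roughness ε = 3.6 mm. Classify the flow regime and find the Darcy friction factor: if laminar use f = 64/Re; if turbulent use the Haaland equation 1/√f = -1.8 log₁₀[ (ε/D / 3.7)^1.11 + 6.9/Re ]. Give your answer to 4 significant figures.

f ≈ 0.03087

Re = ρVD/μ = 650.6·0.004273·0.1044/0.00014 = 2073.
Re < 2300 → laminar, so f = 64/Re = 0.03087 (roughness is irrelevant in laminar flow).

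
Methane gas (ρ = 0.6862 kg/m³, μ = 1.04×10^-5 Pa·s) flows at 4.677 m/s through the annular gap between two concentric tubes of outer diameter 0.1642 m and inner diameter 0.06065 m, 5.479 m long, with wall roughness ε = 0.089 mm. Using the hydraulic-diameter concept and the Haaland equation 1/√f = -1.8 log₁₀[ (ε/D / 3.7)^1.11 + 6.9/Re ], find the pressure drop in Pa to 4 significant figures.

Hydraulic diameter D_h = 4A/P = D_o - D_i = 0.1642 - 0.06065 = 0.1036 m.
Re = ρVD_h/μ = 0.6862·4.677·0.1036/1.04e-05 = 3.195e+04.
ε/D_h = 8.9e-05/0.1036 = 0.000859; Haaland gives 1/√f = -1.8 log₁₀[9.25e-05+0.000216] = 6.319, so f = 0.02504.
ΔP = f(L/D_h)(ρV²/2) = 0.02504·5.479/0.1036·7.505 = 9.944 Pa.

ΔP ≈ 9.944 Pa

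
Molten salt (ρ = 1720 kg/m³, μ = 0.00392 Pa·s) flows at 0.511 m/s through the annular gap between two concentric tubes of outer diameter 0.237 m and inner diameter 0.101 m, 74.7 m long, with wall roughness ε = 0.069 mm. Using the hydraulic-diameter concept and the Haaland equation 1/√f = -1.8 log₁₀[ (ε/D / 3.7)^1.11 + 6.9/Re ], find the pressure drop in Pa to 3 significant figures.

ΔP ≈ 3010 Pa

Hydraulic diameter D_h = 4A/P = D_o - D_i = 0.237 - 0.101 = 0.136 m.
Re = ρVD_h/μ = 1720·0.511·0.136/0.00392 = 3.049e+04.
ε/D_h = 6.9e-05/0.136 = 0.000507; Haaland gives 1/√f = -1.8 log₁₀[5.15e-05+0.000226] = 6.401, so f = 0.0244.
ΔP = f(L/D_h)(ρV²/2) = 0.0244·74.7/0.136·224.6 = 3010 Pa.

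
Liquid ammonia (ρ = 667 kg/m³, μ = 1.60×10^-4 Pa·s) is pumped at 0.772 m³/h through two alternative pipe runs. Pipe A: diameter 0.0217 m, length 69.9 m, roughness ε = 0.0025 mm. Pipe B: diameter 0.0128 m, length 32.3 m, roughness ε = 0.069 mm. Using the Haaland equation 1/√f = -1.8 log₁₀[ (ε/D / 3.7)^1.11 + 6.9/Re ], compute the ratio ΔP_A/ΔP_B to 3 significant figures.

ΔP_A/ΔP_B ≈ 0.100

Pipe A: V = Q/A = 0.0002144/0.0003698 = 0.5798 m/s; Re = 5.245e+04; ε/D = 0.000115; Haaland → f = 0.02083; ΔP_A = f(L/D)(ρV²/2) = 7524 Pa.
Pipe B: V = Q/A = 0.0002144/0.0001287 = 1.666 m/s; Re = 8.892e+04; ε/D = 0.00539; Haaland → f = 0.03204; ΔP_B = f(L/D)(ρV²/2) = 7.489e+04 Pa.
ΔP_A/ΔP_B = 7524/7.489e+04 = 0.100.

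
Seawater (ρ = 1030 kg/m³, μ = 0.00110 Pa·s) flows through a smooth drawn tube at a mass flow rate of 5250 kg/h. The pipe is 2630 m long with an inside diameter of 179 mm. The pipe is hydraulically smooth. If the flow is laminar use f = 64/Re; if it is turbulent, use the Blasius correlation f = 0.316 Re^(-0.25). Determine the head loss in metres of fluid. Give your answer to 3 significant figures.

ṁ = 5250 kg/h = 5250/3600 = 1.458 kg/s.
A = πD²/4 = π(0.179)²/4 = 0.02516 m²; mean velocity V = ṁ/(ρA) = 1.458/(1030 · 0.02516) = 0.05626 m/s.
Reynolds number Re = ρVD/μ = 1030 · 0.05626 · 0.179 / 0.0011 = 9430.
Re > 4000 → turbulent. Smooth-pipe (Blasius): f = 0.316 Re^(-0.25) = 0.316/(9430)^0.25 = 0.03207.
Darcy-Weisbach: ΔP = f(L/D)(ρV²/2) = 0.03207·(2630/0.179)·(1030·0.05626²/2) = 0.03207·1.469e+04·1.63 = 768.1 Pa.
Head loss h_f = ΔP/(ρg) = 768.1/(1030·9.81) = 0.0760 m.

h_f ≈ 0.0760 m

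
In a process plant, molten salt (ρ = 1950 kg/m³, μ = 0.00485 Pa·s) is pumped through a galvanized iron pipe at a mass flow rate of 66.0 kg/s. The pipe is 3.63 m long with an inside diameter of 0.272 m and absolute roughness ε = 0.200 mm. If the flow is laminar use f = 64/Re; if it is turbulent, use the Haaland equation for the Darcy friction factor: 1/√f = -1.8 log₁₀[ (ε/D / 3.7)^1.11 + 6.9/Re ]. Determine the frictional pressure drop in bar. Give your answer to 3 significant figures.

ΔP ≈ 9.79×10^-4 bar

A = πD²/4 = π(0.272)²/4 = 0.05811 m²; mean velocity V = ṁ/(ρA) = 66/(1950 · 0.05811) = 0.5825 m/s.
Reynolds number Re = ρVD/μ = 1950 · 0.5825 · 0.272 / 0.00485 = 6.37e+04.
Re > 4000 → turbulent. Relative roughness ε/D = 0.0002/0.272 = 0.000735. Haaland: 1/√f = -1.8 log₁₀[(0.000735/3.7)^1.11 + 6.9/6.37e+04] = -1.8 log₁₀[7.78e-05 + 0.000108] = 6.714, so f = 0.02218.
Darcy-Weisbach: ΔP = f(L/D)(ρV²/2) = 0.02218·(3.63/0.272)·(1950·0.5825²/2) = 0.02218·13.35·330.8 = 97.93 Pa.
ΔP = 97.93 Pa = 9.79×10^-4 bar.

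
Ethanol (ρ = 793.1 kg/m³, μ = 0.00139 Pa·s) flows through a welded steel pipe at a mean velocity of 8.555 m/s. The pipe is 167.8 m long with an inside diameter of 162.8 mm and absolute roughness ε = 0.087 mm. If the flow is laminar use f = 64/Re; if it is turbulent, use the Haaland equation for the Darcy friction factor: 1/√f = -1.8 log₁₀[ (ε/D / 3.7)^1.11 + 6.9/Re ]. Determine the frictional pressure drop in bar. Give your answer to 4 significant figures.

ΔP ≈ 5.237 bar

Reynolds number Re = ρVD/μ = 793.1 · 8.555 · 0.1628 / 0.00139 = 7.947e+05.
Re > 4000 → turbulent. Relative roughness ε/D = 8.7e-05/0.1628 = 0.000534. Haaland: 1/√f = -1.8 log₁₀[(0.000534/3.7)^1.11 + 6.9/7.947e+05] = -1.8 log₁₀[5.46e-05 + 8.68e-06] = 7.558, so f = 0.01751.
Darcy-Weisbach: ΔP = f(L/D)(ρV²/2) = 0.01751·(167.8/0.1628)·(793.1·8.555²/2) = 0.01751·1031·2.902e+04 = 5.237e+05 Pa.
ΔP = 5.237e+05 Pa = 5.237 bar.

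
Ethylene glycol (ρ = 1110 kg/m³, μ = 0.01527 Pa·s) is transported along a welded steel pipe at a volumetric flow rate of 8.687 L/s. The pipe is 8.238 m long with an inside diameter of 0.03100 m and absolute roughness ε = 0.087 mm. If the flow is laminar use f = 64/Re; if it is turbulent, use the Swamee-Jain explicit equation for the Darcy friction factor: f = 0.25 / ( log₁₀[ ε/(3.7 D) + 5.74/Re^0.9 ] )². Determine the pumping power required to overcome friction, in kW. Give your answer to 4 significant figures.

Q = 8.687 L/s = 8.687/1000 = 0.008687 m³/s.
Cross-sectional area A = πD²/4 = π(0.031)²/4 = 0.0007548 m²; mean velocity V = Q/A = 0.008687/0.0007548 = 11.51 m/s.
Reynolds number Re = ρVD/μ = 1110 · 11.51 · 0.031 / 0.0153 = 2.594e+04.
Re > 4000 → turbulent. Relative roughness ε/D = 8.7e-05/0.031 = 0.00281. Swamee-Jain: f = 0.25/(log₁₀[0.00281/3.7 + 5.74/2.594e+04^0.9])² = 0.25/(log₁₀[0.000759 + 0.000612])² = 0.25/(-2.863)² = 0.03049.
Darcy-Weisbach: ΔP = f(L/D)(ρV²/2) = 0.03049·(8.238/0.031)·(1110·11.51²/2) = 0.03049·265.7·7.352e+04 = 5.958e+05 Pa.
Pumping power P = QΔP = 0.008687·5.958e+05 = 5175.5 W = 5.175 kW.

P ≈ 5.175 kW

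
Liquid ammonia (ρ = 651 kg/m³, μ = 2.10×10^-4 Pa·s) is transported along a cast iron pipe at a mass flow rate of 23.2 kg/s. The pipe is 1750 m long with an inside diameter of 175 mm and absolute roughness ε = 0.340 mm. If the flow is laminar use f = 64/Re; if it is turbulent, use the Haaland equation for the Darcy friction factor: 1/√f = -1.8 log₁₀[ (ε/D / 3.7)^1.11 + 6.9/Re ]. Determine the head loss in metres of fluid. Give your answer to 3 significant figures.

A = πD²/4 = π(0.175)²/4 = 0.02405 m²; mean velocity V = ṁ/(ρA) = 23.2/(651 · 0.02405) = 1.482 m/s.
Reynolds number Re = ρVD/μ = 651 · 1.482 · 0.175 / 0.00021 = 8.038e+05.
Re > 4000 → turbulent. Relative roughness ε/D = 0.00034/0.175 = 0.00194. Haaland: 1/√f = -1.8 log₁₀[(0.00194/3.7)^1.11 + 6.9/8.038e+05] = -1.8 log₁₀[0.000229 + 8.58e-06] = 6.524, so f = 0.02349.
Darcy-Weisbach: ΔP = f(L/D)(ρV²/2) = 0.02349·(1750/0.175)·(651·1.482²/2) = 0.02349·1e+04·714.6 = 1.679e+05 Pa.
Head loss h_f = ΔP/(ρg) = 1.679e+05/(651·9.81) = 26.3 m.

h_f ≈ 26.3 m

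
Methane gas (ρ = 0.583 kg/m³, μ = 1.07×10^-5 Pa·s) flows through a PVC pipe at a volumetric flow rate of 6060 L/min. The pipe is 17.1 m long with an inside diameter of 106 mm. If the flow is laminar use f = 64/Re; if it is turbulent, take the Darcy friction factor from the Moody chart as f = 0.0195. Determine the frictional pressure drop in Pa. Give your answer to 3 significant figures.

Q = 6060 L/min = 6060/60000 = 0.101 m³/s.
Cross-sectional area A = πD²/4 = π(0.106)²/4 = 0.008825 m²; mean velocity V = Q/A = 0.101/0.008825 = 11.45 m/s.
Reynolds number Re = ρVD/μ = 0.583 · 11.45 · 0.106 / 1.07e-05 = 6.61e+04.
Re > 4000 → turbulent; use the Moody-chart value f = 0.0195.
Darcy-Weisbach: ΔP = f(L/D)(ρV²/2) = 0.0195·(17.1/0.106)·(0.583·11.45²/2) = 0.0195·161.3·38.18 = 120.1 Pa.

ΔP ≈ 120 Pa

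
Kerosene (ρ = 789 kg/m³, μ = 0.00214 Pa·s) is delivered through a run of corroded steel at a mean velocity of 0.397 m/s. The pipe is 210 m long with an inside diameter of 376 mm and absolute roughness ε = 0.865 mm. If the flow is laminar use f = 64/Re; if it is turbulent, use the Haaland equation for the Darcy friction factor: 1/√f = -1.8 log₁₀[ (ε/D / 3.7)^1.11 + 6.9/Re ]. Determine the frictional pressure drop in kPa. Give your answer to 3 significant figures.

ΔP ≈ 0.929 kPa

Reynolds number Re = ρVD/μ = 789 · 0.397 · 0.376 / 0.00214 = 5.504e+04.
Re > 4000 → turbulent. Relative roughness ε/D = 0.000865/0.376 = 0.0023. Haaland: 1/√f = -1.8 log₁₀[(0.0023/3.7)^1.11 + 6.9/5.504e+04] = -1.8 log₁₀[0.000276 + 0.000125] = 6.114, so f = 0.02676.
Darcy-Weisbach: ΔP = f(L/D)(ρV²/2) = 0.02676·(210/0.376)·(789·0.397²/2) = 0.02676·558.5·62.18 = 929.1 Pa.
ΔP = 929.1 Pa = 0.929 kPa.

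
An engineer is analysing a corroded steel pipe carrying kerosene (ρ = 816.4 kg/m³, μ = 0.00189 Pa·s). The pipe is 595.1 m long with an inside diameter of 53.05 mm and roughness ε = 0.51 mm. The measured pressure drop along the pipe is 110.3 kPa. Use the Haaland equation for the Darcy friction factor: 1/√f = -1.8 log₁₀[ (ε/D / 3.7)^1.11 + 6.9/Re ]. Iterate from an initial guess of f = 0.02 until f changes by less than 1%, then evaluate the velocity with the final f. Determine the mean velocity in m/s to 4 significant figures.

V ≈ 0.7709 m/s

Rearranging Darcy-Weisbach: V = √(2·ΔP·D/(f·L·ρ)). With ε/D = 0.00051/0.05305 = 0.00961, iterate starting from f = 0.02:
  f = 0.02 → V = √(2·1.103e+05·0.05305/(0.02·595.1·816.4)) = 1.097 m/s; Re = ρVD/μ = 2.515e+04; f → 0.03967
  f = 0.03967 → V = 0.7792 m/s; Re = 1.786e+04; f → 0.04051
  f = 0.04051 → V = 0.7712 m/s; Re = 1.767e+04; f → 0.04054
Converged (Δf/f < 1%). With the final f = 0.04054: V = √(2·1.103e+05·0.05305/(0.04054·595.1·816.4)) = 0.7709 m/s.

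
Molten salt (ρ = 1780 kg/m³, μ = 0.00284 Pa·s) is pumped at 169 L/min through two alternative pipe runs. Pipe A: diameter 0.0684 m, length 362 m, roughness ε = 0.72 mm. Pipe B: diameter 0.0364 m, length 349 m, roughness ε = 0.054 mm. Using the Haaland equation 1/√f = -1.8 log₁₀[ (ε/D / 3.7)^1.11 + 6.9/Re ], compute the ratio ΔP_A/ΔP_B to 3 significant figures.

Pipe A: V = Q/A = 0.002817/0.003675 = 0.7665 m/s; Re = 3.286e+04; ε/D = 0.0105; Haaland → f = 0.04026; ΔP_A = f(L/D)(ρV²/2) = 1.114e+05 Pa.
Pipe B: V = Q/A = 0.002817/0.001041 = 2.707 m/s; Re = 6.175e+04; ε/D = 0.00148; Haaland → f = 0.02448; ΔP_B = f(L/D)(ρV²/2) = 1.53e+06 Pa.
ΔP_A/ΔP_B = 1.114e+05/1.53e+06 = 0.0728.

ΔP_A/ΔP_B ≈ 0.0728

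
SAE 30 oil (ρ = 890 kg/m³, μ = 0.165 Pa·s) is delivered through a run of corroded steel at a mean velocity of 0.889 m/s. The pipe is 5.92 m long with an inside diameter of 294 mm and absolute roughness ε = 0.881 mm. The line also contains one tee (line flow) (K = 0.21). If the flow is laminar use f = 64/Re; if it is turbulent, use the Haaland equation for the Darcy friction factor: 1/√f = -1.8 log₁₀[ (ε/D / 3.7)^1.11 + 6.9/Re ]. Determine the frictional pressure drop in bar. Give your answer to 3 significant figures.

Reynolds number Re = ρVD/μ = 890 · 0.889 · 0.294 / 0.165 = 1410.
Re < 2300 → laminar flow, so f = 64/Re = 64/1410 = 0.0454 (the turbulent correlation is not needed).
Total minor-loss coefficient ΣK = 1·0.21 = 0.21.
ΔP = [f·L/D + ΣK]·(ρV²/2) = [0.0454·5.92/0.294 + 0.21]·(890·0.889²/2) = [0.9141 + 0.21]·351.7 = 395.3 Pa.
ΔP = 395.3 Pa = 0.00395 bar.

ΔP ≈ 0.00395 bar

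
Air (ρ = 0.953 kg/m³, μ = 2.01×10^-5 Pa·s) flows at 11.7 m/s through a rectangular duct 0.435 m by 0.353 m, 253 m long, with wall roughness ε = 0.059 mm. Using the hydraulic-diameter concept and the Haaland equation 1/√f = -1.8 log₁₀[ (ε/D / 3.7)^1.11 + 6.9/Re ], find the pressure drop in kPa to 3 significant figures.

ΔP ≈ 0.693 kPa

Hydraulic diameter D_h = 4A/P = 4·(0.435·0.353)/(2·(0.435+0.353)) = 0.6142/1.576 = 0.3897 m.
Re = ρVD_h/μ = 0.953·11.7·0.3897/2.01e-05 = 2.162e+05.
ε/D_h = 5.9e-05/0.3897 = 0.000151; Haaland gives 1/√f = -1.8 log₁₀[1.35e-05+3.19e-05] = 7.818, so f = 0.01636.
ΔP = f(L/D_h)(ρV²/2) = 0.01636·253/0.3897·65.23 = 692.8 Pa.
ΔP = 0.693 kPa.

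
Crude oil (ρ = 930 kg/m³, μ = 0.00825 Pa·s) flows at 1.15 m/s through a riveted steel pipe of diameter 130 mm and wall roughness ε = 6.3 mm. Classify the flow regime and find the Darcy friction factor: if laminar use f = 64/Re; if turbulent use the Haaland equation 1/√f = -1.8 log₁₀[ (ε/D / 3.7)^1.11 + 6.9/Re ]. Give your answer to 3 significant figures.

f ≈ 0.0721

Re = ρVD/μ = 930·1.15·0.13/0.00825 = 1.685e+04.
Re > 4000 → turbulent. ε/D = 0.0063/0.13 = 0.0485; Haaland: 1/√f = -1.8 log₁₀[0.00813 + 0.000409] = 3.723, so f = 0.07213.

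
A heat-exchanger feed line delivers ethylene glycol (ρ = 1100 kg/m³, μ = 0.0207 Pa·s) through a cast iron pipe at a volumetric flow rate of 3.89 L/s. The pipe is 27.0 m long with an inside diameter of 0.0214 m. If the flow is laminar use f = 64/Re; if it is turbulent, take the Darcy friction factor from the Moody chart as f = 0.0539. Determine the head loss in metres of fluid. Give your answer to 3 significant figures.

Q = 3.89 L/s = 3.89/1000 = 0.00389 m³/s.
Cross-sectional area A = πD²/4 = π(0.0214)²/4 = 0.0003597 m²; mean velocity V = Q/A = 0.00389/0.0003597 = 10.82 m/s.
Reynolds number Re = ρVD/μ = 1100 · 10.82 · 0.0214 / 0.0207 = 1.23e+04.
Re > 4000 → turbulent; use the Moody-chart value f = 0.0539.
Darcy-Weisbach: ΔP = f(L/D)(ρV²/2) = 0.0539·(27/0.0214)·(1100·10.82²/2) = 0.0539·1262·6.433e+04 = 4.375e+06 Pa.
Head loss h_f = ΔP/(ρg) = 4.375e+06/(1100·9.81) = 405 m.

h_f ≈ 405 m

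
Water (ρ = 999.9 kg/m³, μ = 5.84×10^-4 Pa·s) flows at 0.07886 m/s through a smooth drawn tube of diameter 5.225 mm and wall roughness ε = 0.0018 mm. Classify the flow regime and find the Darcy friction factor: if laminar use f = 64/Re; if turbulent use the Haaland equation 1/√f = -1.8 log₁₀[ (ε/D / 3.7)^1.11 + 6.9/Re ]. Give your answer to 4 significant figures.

Re = ρVD/μ = 999.9·0.07886·0.005225/0.000584 = 705.5.
Re < 2300 → laminar, so f = 64/Re = 0.09072 (roughness is irrelevant in laminar flow).

f ≈ 0.09072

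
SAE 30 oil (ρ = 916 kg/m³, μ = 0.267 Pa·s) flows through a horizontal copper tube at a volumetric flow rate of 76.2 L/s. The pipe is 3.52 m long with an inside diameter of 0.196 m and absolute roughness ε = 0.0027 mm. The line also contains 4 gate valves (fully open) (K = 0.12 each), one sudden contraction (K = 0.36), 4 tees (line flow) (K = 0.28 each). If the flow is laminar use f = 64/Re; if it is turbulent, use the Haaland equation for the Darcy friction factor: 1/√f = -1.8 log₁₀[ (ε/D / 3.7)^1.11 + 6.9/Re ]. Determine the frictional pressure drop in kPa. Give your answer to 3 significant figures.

ΔP ≈ 7.70 kPa

Q = 76.2 L/s = 76.2/1000 = 0.0762 m³/s.
Cross-sectional area A = πD²/4 = π(0.196)²/4 = 0.03017 m²; mean velocity V = Q/A = 0.0762/0.03017 = 2.526 m/s.
Reynolds number Re = ρVD/μ = 916 · 2.526 · 0.196 / 0.267 = 1698.
Re < 2300 → laminar flow, so f = 64/Re = 64/1698 = 0.03769 (the turbulent correlation is not needed).
Total minor-loss coefficient ΣK = 4·0.12 + 1·0.36 + 4·0.28 = 1.96.
ΔP = [f·L/D + ΣK]·(ρV²/2) = [0.03769·3.52/0.196 + 1.96]·(916·2.526²/2) = [0.6768 + 1.96]·2921 = 7703 Pa.
ΔP = 7703 Pa = 7.70 kPa.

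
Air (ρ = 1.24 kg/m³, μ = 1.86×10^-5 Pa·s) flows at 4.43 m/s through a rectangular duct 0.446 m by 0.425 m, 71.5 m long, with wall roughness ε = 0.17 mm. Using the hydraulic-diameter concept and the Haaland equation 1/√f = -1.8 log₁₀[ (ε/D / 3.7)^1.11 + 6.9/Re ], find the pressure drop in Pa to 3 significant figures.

ΔP ≈ 37.9 Pa

Hydraulic diameter D_h = 4A/P = 4·(0.446·0.425)/(2·(0.446+0.425)) = 0.7582/1.742 = 0.4352 m.
Re = ρVD_h/μ = 1.24·4.43·0.4352/1.86e-05 = 1.285e+05.
ε/D_h = 0.00017/0.4352 = 0.000391; Haaland gives 1/√f = -1.8 log₁₀[3.86e-05+5.37e-05] = 7.263, so f = 0.01896.
ΔP = f(L/D_h)(ρV²/2) = 0.01896·71.5/0.4352·12.17 = 37.89 Pa.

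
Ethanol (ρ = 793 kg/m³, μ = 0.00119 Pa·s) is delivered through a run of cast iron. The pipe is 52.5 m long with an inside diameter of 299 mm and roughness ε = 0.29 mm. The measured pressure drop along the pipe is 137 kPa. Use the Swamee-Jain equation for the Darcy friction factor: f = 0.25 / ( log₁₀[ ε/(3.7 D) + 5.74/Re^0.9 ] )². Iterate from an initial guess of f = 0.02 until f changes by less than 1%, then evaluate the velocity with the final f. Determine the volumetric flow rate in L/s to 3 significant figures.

Rearranging Darcy-Weisbach: V = √(2·ΔP·D/(f·L·ρ)). With ε/D = 0.00029/0.299 = 0.00097, iterate starting from f = 0.02:
  f = 0.02 → V = √(2·1.37e+05·0.299/(0.02·52.5·793)) = 9.919 m/s; Re = ρVD/μ = 1.976e+06; f → 0.01971
  f = 0.01971 → V = 9.992 m/s; Re = 1.991e+06; f → 0.01971
Converged (Δf/f < 1%). With the final f = 0.01971: V = √(2·1.37e+05·0.299/(0.01971·52.5·793)) = 9.992 m/s.
Q = V·A = 9.992·(π/4·0.299²) = 0.7016 m³/s = 702 L/s.

Q ≈ 702 L/s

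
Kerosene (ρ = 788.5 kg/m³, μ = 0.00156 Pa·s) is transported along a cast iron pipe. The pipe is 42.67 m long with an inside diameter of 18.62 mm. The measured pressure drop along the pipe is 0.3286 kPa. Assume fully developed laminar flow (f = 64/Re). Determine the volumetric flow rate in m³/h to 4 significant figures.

For laminar flow, f = 64/Re with Re = ρVD/μ, so Darcy-Weisbach reduces to ΔP = 32μLV/D². Solving for V: V = ΔP·D²/(32μL) = 328.6·(0.01862)²/(32·0.00156·42.67) = 0.05348 m/s.
Check: Re = ρVD/μ = 788.5·0.05348·0.01862/0.00156 = 503.4 < 2300, so the laminar assumption holds.
Q = V·A = 0.05348·(π/4·0.01862²) = 1.456e-05 m³/s = 0.05243 m³/h.

Q ≈ 0.05243 m³/h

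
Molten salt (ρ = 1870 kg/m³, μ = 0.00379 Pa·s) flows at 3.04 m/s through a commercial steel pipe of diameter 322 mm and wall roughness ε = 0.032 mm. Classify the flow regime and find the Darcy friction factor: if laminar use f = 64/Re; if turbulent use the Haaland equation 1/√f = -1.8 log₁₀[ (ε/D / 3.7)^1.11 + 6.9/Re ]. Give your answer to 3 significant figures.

f ≈ 0.0143

Re = ρVD/μ = 1870·3.04·0.322/0.00379 = 4.83e+05.
Re > 4000 → turbulent. ε/D = 3.2e-05/0.322 = 9.94e-05; Haaland: 1/√f = -1.8 log₁₀[8.44e-06 + 1.43e-05] = 8.358, so f = 0.01431.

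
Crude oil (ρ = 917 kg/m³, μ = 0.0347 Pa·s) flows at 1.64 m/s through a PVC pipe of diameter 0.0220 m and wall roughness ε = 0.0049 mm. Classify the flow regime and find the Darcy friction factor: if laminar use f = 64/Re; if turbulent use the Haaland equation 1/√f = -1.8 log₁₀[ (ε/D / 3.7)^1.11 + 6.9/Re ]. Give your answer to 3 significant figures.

Re = ρVD/μ = 917·1.64·0.022/0.0347 = 953.5.
Re < 2300 → laminar, so f = 64/Re = 0.06712 (roughness is irrelevant in laminar flow).

f ≈ 0.0671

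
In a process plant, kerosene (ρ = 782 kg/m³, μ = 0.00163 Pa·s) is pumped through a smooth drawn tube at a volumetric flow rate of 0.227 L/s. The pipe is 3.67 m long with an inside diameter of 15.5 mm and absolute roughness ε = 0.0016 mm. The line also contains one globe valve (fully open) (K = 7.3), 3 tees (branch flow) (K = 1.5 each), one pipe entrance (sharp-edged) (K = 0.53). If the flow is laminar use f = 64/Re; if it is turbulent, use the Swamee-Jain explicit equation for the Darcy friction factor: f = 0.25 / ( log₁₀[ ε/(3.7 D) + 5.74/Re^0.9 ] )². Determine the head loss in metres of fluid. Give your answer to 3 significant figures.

h_f ≈ 1.47 m

Q = 0.227 L/s = 0.227/1000 = 0.000227 m³/s.
Cross-sectional area A = πD²/4 = π(0.0155)²/4 = 0.0001887 m²; mean velocity V = Q/A = 0.000227/0.0001887 = 1.203 m/s.
Reynolds number Re = ρVD/μ = 782 · 1.203 · 0.0155 / 0.00163 = 8946.
Re > 4000 → turbulent. Relative roughness ε/D = 1.6e-06/0.0155 = 0.000103. Swamee-Jain: f = 0.25/(log₁₀[0.000103/3.7 + 5.74/8946^0.9])² = 0.25/(log₁₀[2.79e-05 + 0.00159])² = 0.25/(-2.79)² = 0.03212.
Total minor-loss coefficient ΣK = 1·7.3 + 3·1.5 + 1·0.53 = 12.3.
ΔP = [f·L/D + ΣK]·(ρV²/2) = [0.03212·3.67/0.0155 + 12.3]·(782·1.203²/2) = [7.604 + 12.3]·565.9 = 1.128e+04 Pa.
Head loss h_f = ΔP/(ρg) = 1.128e+04/(782·9.81) = 1.47 m.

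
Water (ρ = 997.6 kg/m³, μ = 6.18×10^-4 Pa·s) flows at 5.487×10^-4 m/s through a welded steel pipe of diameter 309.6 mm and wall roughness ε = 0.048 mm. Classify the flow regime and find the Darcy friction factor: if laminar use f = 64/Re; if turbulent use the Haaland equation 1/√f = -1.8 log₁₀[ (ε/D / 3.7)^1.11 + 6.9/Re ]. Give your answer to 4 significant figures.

Re = ρVD/μ = 997.6·0.0005487·0.3096/0.000618 = 274.2.
Re < 2300 → laminar, so f = 64/Re = 0.2334 (roughness is irrelevant in laminar flow).

f ≈ 0.2334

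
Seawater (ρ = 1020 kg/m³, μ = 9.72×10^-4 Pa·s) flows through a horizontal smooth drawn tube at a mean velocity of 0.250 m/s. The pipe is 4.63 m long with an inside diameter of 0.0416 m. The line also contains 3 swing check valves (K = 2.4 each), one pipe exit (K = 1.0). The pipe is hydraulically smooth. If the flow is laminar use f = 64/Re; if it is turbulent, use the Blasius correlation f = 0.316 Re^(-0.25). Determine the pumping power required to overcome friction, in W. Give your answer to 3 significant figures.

Reynolds number Re = ρVD/μ = 1020 · 0.25 · 0.0416 / 0.000972 = 1.091e+04.
Re > 4000 → turbulent. Smooth-pipe (Blasius): f = 0.316 Re^(-0.25) = 0.316/(1.091e+04)^0.25 = 0.03092.
Total minor-loss coefficient ΣK = 3·2.4 + 1·1 = 8.2.
ΔP = [f·L/D + ΣK]·(ρV²/2) = [0.03092·4.63/0.0416 + 8.2]·(1020·0.25²/2) = [3.441 + 8.2]·31.88 = 371.1 Pa.
Q = V·A = 0.25·0.001359 = 0.0003398 m³/s.
Pumping power P = QΔP = 0.0003398·371.1 = 0.1261 W = 0.126 W.

P ≈ 0.126 W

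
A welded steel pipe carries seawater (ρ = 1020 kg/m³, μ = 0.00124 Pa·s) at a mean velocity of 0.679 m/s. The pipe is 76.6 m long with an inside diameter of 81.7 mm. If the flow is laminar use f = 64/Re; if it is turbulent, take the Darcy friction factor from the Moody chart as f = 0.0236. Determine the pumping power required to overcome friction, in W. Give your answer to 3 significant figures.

Reynolds number Re = ρVD/μ = 1020 · 0.679 · 0.0817 / 0.00124 = 4.563e+04.
Re > 4000 → turbulent; use the Moody-chart value f = 0.0236.
Darcy-Weisbach: ΔP = f(L/D)(ρV²/2) = 0.0236·(76.6/0.0817)·(1020·0.679²/2) = 0.0236·937.6·235.1 = 5203 Pa.
Q = V·A = 0.679·0.005242 = 0.00356 m³/s.
Pumping power P = QΔP = 0.00356·5203 = 18.52 W = 18.5 W.

P ≈ 18.5 W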